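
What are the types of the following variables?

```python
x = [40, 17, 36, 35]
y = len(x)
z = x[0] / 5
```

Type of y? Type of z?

len() returns int; int / int returns float

int, float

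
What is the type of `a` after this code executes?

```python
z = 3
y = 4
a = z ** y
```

int ** positive int returns int (3 ** 4 = 81)

int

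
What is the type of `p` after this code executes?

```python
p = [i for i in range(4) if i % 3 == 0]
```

A list comprehension [...] produces a list

list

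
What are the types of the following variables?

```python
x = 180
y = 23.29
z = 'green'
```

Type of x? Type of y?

x is int; y is float

int, float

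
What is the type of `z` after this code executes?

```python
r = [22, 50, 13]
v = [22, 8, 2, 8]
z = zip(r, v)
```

zip() returns a zip iterator object

zip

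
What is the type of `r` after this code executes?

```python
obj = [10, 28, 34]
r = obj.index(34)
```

list.index() returns int

int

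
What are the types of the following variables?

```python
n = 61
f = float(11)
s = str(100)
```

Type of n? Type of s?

n is int; s is str

int, str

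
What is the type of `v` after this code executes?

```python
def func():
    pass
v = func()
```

A function with no return statement returns None

NoneType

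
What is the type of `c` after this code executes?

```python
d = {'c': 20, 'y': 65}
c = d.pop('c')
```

dict.pop() returns the value (int)

int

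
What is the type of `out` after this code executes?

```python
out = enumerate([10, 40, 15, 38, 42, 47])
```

enumerate() returns an enumerate iterator object

enumerate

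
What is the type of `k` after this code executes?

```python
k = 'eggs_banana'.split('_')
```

str.split() returns list

list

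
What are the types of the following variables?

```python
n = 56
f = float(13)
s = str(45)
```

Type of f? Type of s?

f is float; s is str

float, str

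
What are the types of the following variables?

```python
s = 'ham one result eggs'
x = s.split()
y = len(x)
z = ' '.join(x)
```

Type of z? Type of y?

str.join() returns str; len() returns int

str, int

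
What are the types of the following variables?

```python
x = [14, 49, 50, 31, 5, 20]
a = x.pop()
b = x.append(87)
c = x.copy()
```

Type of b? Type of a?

list.append() returns None; list.pop() returns the element (int)

NoneType, int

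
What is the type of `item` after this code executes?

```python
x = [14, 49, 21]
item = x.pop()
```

list.pop() returns the popped element (int here)

int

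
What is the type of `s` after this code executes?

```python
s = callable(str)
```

callable() returns bool

bool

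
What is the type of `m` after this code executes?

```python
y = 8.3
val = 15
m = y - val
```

float - int returns float (8.3 - 15 = -6.7)

float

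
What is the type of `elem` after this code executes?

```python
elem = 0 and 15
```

'and' returns the first falsy value (0, which is int)

int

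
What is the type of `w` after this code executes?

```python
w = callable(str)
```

callable() returns bool

bool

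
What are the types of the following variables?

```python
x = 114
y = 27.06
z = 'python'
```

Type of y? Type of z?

y is float; z is str

float, str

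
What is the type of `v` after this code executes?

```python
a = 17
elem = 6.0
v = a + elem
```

int + float returns float (17 + 6.0 = 23.0)

float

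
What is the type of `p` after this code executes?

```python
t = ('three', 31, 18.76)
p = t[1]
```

Index 1 of tuple is 31 which is int

int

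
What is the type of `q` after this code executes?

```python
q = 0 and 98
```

'and' returns the first falsy value (0, which is int)

int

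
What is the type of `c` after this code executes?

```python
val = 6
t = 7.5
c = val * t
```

int * float returns float (6 * 7.5 = 45.0)

float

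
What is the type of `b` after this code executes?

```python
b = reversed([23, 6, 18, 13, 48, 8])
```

reversed() on a list returns a list_reverseiterator

list_reverseiterator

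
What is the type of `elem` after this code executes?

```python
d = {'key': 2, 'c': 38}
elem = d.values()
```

.values() returns a dict_values view object

dict_values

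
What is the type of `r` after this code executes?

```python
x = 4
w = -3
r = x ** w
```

int ** negative int returns float

float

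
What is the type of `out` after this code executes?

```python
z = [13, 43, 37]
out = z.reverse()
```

list.reverse() returns None

NoneType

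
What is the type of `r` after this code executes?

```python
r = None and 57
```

'and' returns first falsy value (None)

NoneType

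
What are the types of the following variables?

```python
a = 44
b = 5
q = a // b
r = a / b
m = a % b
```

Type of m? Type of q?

int % int returns int; int // int returns int

int, int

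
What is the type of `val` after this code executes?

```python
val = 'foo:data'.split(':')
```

str.split() returns list

list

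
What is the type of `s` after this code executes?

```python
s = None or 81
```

'or' with None returns the other value (81, int)

int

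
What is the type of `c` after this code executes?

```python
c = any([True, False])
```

any() returns bool

bool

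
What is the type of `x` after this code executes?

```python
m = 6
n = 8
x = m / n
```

int / int always returns float in Python 3 (6 / 8 = 0.75)

float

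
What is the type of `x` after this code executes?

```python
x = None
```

None has type NoneType

NoneType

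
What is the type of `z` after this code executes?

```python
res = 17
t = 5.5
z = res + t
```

int + float returns float (17 + 5.5 = 22.5)

float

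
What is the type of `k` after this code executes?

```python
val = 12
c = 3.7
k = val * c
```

int * float returns float (12 * 3.7 = 44.4)

float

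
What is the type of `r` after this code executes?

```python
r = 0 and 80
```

'and' returns the first falsy value (0, which is int)

int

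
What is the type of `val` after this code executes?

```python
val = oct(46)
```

oct() returns str representation

str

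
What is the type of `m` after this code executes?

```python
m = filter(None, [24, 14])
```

filter() returns a filter iterator object

filter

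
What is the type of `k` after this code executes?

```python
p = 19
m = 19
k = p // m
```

int // int returns int (19 // 19 = 1)

int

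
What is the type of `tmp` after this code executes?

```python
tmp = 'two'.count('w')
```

str.count() returns int

int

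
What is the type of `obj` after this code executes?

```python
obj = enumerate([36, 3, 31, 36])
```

enumerate() returns an enumerate iterator object

enumerate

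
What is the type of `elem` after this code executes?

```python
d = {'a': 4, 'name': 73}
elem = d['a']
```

Accessing dict[str, int] with key 'a' returns int value 4

int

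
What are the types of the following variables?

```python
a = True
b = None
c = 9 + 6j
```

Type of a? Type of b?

a is bool; b is NoneType

bool, NoneType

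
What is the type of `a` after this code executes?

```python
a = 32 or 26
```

'or' returns the first truthy value (32, which is int)

int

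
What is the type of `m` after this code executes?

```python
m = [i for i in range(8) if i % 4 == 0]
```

A list comprehension [...] produces a list

list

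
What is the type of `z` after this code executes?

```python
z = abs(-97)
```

abs() of int returns int

int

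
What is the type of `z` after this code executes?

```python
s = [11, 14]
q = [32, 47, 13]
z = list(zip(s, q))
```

list(zip(...)) returns a list of tuples

list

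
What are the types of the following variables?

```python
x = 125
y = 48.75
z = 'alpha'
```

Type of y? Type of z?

y is float; z is str

float, str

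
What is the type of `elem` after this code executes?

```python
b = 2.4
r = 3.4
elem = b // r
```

float // float returns float (floor division preserves float type)

float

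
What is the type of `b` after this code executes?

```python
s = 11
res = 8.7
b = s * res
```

int * float returns float (11 * 8.7 = 95.7)

float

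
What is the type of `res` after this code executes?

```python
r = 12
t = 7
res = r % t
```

int % int returns int (12 % 7 = 5)

int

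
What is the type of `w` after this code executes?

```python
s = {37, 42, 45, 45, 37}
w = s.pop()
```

Popping from a set of ints returns int

int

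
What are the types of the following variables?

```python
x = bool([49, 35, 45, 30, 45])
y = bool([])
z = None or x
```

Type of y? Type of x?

bool() returns bool; bool() returns bool

bool, bool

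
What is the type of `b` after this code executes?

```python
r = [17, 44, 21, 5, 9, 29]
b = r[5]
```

Indexing a list of ints returns int (r[5] = 29)

int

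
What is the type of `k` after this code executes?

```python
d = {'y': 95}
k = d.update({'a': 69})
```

dict.update() returns None

NoneType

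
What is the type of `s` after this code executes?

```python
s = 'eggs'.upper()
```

str.upper() returns str

str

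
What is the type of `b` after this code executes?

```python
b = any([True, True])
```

any() returns bool

bool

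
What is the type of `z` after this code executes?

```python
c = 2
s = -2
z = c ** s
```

int ** negative int returns float

float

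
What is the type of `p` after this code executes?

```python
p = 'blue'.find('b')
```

str.find() returns int (index, or -1)

int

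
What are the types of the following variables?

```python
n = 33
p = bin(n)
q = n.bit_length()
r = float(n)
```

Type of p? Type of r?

bin() returns str; float() returns float

str, float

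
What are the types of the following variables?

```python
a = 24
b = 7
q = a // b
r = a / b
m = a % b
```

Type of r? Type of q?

int / int returns float; int // int returns int

float, int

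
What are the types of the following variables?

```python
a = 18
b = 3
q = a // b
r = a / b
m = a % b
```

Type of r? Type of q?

int / int returns float; int // int returns int

float, int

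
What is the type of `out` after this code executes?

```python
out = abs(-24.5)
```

abs() of float returns float

float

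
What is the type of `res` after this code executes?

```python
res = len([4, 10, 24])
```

len() always returns int

int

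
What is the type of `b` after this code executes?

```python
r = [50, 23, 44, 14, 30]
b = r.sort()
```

list.sort() returns None (sorts in place)

NoneType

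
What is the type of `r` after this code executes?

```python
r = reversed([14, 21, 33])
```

reversed() on a list returns a list_reverseiterator

list_reverseiterator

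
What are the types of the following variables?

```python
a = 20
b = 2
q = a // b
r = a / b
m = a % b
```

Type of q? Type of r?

int // int returns int; int / int returns float

int, float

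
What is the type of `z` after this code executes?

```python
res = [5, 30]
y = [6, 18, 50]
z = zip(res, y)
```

zip() returns a zip iterator object

zip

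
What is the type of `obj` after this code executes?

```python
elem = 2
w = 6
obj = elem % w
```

int % int returns int (2 % 6 = 2)

int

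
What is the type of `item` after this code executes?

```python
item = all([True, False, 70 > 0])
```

all() returns bool

bool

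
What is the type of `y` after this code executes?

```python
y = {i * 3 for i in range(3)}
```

A set comprehension {expr for x in iterable} produces a set

set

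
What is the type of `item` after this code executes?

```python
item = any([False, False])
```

any() returns bool

bool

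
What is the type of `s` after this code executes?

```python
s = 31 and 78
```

'and' returns the last value when all truthy (78, which is int)

int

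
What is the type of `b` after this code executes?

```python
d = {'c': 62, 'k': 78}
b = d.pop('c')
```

dict.pop() returns the value (int)

int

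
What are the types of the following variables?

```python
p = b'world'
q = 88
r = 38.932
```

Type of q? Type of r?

q is int; r is float

int, float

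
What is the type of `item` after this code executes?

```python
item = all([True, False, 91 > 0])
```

all() returns bool

bool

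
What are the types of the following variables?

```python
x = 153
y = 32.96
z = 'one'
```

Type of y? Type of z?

y is float; z is str

float, str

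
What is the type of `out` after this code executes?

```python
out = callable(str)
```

callable() returns bool

bool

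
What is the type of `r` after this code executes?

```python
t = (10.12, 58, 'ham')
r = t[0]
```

Index 0 of tuple is 10.12 which is float

float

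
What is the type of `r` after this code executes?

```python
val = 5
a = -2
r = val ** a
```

int ** negative int returns float

float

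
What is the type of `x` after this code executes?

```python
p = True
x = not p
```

'not' always returns bool

bool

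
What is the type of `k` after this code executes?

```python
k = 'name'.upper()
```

str.upper() returns str

str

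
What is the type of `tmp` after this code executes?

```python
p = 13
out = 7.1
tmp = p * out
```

int * float returns float (13 * 7.1 = 92.3)

float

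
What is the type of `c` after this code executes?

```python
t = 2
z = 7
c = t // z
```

int // int returns int (2 // 7 = 0)

int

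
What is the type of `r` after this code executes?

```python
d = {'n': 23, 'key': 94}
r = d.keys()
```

.keys() returns a dict_keys view object

dict_keys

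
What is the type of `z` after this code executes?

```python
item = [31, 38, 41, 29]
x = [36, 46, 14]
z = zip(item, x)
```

zip() returns a zip iterator object

zip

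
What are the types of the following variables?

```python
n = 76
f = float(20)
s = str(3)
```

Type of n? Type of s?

n is int; s is str

int, str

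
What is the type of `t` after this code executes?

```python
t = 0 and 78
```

'and' returns the first falsy value (0, which is int)

int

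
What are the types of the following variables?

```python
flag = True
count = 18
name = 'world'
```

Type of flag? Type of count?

flag is bool; count is int

bool, int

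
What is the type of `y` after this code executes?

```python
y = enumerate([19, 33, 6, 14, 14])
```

enumerate() returns an enumerate iterator object

enumerate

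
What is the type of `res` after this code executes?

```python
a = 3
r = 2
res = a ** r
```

int ** positive int returns int (3 ** 2 = 9)

int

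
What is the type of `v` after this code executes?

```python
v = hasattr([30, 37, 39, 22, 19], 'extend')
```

hasattr() returns bool

bool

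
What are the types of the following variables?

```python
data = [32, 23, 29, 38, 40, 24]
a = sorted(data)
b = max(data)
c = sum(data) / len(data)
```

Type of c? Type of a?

int / int returns float; sorted() returns list

float, list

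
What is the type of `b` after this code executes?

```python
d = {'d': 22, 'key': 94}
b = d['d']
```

Accessing dict[str, int] with key 'd' returns int value 22

int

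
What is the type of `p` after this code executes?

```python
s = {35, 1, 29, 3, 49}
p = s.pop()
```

Popping from a set of ints returns int

int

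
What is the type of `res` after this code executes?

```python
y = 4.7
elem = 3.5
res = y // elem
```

float // float returns float (floor division preserves float type)

float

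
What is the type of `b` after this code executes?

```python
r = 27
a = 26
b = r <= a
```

Comparison operators return bool

bool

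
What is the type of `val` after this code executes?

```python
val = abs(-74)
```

abs() of int returns int

int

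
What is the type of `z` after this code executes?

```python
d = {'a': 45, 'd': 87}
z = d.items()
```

dict.items() returns a dict_items view

dict_items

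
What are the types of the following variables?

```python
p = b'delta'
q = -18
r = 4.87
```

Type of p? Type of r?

p is bytes; r is float

bytes, float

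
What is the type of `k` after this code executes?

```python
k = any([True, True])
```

any() returns bool

bool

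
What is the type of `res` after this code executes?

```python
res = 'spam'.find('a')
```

str.find() returns int (index, or -1)

int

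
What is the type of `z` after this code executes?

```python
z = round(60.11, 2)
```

round() with ndigits arg returns float

float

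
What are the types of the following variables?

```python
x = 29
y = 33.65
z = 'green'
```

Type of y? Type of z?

y is float; z is str

float, str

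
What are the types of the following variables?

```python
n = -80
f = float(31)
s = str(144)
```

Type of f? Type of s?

f is float; s is str

float, str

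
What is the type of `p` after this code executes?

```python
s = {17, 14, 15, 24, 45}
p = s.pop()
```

Popping from a set of ints returns int

int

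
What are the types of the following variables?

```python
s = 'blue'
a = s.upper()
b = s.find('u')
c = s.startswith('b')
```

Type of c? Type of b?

str.startswith() returns bool; str.find() returns int

bool, int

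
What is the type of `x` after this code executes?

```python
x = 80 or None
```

'or' returns first truthy value (80, int)

int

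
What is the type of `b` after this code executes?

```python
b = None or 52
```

'or' with None returns the other value (52, int)

int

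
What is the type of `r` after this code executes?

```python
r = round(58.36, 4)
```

round() with ndigits arg returns float

float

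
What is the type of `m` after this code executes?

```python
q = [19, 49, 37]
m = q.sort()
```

list.sort() returns None (sorts in place)

NoneType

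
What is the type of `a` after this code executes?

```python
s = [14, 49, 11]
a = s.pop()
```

list.pop() returns the popped element (int here)

int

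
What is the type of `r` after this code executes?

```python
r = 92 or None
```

'or' returns first truthy value (92, int)

int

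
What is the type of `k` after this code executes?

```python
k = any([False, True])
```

any() returns bool

bool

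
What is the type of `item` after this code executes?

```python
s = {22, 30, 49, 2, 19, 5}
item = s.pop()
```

Popping from a set of ints returns int

int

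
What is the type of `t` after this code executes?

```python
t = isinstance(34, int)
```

isinstance() returns bool

bool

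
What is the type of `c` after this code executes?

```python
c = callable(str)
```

callable() returns bool

bool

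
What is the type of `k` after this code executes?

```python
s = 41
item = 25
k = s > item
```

Comparison operators return bool

bool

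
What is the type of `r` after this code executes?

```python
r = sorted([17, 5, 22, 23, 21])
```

sorted() always returns list

list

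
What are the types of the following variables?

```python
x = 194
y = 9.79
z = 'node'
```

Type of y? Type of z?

y is float; z is str

float, str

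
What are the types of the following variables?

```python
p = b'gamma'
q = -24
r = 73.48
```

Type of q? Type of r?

q is int; r is float

int, float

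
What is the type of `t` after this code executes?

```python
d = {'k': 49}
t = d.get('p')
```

dict.get() returns None when key 'p' is not found and no default given

NoneType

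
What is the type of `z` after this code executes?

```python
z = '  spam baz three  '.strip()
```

str.strip() returns str

str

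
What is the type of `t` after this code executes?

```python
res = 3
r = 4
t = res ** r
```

int ** positive int returns int (3 ** 4 = 81)

int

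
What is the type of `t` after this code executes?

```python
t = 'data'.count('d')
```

str.count() returns int

int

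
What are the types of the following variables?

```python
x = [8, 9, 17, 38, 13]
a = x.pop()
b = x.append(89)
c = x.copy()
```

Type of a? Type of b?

list.pop() returns the element (int); list.append() returns None

int, NoneType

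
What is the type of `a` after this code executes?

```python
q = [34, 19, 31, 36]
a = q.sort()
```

list.sort() returns None (sorts in place)

NoneType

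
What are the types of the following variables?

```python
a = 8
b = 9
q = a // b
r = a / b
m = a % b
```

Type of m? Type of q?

int % int returns int; int // int returns int

int, int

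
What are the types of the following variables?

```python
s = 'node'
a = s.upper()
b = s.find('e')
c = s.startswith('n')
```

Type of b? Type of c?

str.find() returns int; str.startswith() returns bool

int, bool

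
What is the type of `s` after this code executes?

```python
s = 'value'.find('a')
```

str.find() returns int (index, or -1)

int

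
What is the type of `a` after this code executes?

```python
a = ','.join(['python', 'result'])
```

str.join() returns str

str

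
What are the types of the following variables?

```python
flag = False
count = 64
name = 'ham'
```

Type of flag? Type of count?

flag is bool; count is int

bool, int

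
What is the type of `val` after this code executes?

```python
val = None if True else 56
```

Ternary: condition is True, if branch (None) taken → NoneType

NoneType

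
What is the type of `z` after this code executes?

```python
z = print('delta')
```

print() returns None

NoneType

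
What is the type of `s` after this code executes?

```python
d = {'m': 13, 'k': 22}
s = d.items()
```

dict.items() returns a dict_items view

dict_items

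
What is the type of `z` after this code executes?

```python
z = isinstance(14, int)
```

isinstance() returns bool

bool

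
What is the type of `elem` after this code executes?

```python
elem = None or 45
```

'or' with None returns the other value (45, int)

int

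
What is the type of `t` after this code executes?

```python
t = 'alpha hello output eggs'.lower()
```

str.lower() returns str

str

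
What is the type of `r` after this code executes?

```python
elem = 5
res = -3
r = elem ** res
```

int ** negative int returns float

float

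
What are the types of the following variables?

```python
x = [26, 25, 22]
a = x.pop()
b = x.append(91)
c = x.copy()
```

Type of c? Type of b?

list.copy() returns list; list.append() returns None

list, NoneType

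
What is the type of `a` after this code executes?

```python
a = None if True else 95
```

Ternary: condition is True, if branch (None) taken → NoneType

NoneType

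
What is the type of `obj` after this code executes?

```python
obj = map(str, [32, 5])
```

map() returns a map iterator object

map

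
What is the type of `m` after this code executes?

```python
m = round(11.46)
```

round() with no ndigits arg returns int

int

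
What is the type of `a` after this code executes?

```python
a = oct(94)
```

oct() returns str representation

str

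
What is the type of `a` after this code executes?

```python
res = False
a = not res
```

'not' always returns bool

bool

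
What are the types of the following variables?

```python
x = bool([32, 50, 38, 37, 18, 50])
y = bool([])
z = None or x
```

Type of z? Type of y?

None or <bool> returns the bool; bool() returns bool

bool, bool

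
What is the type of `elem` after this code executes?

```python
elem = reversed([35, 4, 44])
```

reversed() on a list returns a list_reverseiterator

list_reverseiterator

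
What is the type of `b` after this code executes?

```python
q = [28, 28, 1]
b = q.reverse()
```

list.reverse() returns None

NoneType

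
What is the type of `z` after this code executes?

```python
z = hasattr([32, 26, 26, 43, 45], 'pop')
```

hasattr() returns bool

bool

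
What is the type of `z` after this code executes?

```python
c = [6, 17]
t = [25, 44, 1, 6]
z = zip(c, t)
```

zip() returns a zip iterator object

zip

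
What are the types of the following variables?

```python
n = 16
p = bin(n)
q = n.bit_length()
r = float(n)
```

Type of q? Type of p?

int.bit_length() returns int; bin() returns str

int, str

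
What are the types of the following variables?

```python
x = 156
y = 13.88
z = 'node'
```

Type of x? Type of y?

x is int; y is float

int, float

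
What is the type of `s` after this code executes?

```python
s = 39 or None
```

'or' returns first truthy value (39, int)

int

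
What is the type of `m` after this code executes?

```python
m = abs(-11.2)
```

abs() of float returns float

float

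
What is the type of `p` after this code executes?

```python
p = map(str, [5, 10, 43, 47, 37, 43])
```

map() returns a map iterator object

map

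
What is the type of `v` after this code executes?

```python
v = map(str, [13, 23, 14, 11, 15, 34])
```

map() returns a map iterator object

map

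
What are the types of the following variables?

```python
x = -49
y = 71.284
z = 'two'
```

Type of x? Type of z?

x is int; z is str

int, str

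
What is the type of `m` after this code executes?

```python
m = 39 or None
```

'or' returns first truthy value (39, int)

int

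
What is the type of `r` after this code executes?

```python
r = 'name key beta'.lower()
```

str.lower() returns str

str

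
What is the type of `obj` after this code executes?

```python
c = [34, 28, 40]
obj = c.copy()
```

list.copy() returns list

list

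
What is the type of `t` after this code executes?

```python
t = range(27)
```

range() returns a range object

range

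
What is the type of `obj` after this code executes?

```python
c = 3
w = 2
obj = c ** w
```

int ** positive int returns int (3 ** 2 = 9)

int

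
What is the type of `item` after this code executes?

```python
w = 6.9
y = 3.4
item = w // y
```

float // float returns float (floor division preserves float type)

float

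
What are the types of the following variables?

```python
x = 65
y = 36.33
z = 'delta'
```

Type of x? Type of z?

x is int; z is str

int, str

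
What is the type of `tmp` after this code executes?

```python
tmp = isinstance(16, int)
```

isinstance() returns bool

bool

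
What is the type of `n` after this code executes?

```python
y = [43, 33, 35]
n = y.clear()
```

list.clear() returns None

NoneType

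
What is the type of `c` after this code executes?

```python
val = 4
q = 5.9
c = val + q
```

int + float returns float (4 + 5.9 = 9.9)

float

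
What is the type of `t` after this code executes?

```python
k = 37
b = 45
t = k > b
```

Comparison operators return bool

bool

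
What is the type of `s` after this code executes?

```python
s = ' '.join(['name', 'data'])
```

str.join() returns str

str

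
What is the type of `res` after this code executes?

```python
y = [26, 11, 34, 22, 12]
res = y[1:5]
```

Slicing a list always returns a list

list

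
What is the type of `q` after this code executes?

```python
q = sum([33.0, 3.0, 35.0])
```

sum() of floats returns float

float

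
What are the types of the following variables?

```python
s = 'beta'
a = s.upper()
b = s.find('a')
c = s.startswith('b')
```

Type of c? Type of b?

str.startswith() returns bool; str.find() returns int

bool, int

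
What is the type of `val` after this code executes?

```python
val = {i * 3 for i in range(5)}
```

A set comprehension {expr for x in iterable} produces a set

set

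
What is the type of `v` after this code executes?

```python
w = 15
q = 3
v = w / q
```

int / int always returns float in Python 3 (15 / 3 = 5)

float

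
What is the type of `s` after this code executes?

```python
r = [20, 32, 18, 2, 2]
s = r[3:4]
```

Slicing a list always returns a list

list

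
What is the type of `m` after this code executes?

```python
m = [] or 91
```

'or' returns first truthy value (91, which is int)

int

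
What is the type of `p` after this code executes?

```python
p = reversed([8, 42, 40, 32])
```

reversed() on a list returns a list_reverseiterator

list_reverseiterator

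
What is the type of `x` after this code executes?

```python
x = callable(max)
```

callable() returns bool

bool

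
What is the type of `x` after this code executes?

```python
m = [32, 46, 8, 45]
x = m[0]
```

Indexing a list of ints returns int (m[0] = 32)

int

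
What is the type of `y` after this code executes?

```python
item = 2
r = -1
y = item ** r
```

int ** negative int returns float

float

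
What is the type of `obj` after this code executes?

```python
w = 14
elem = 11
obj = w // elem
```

int // int returns int (14 // 11 = 1)

int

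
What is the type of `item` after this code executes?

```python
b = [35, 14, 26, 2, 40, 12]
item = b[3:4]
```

Slicing a list always returns a list

list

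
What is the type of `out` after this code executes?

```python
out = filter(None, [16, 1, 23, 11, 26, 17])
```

filter() returns a filter iterator object

filter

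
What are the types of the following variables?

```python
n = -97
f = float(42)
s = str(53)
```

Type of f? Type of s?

f is float; s is str

float, str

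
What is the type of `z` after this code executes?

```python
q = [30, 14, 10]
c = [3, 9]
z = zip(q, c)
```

zip() returns a zip iterator object

zip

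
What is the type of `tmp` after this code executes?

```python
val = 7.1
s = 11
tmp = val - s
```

float - int returns float (7.1 - 11 = -3.9)

float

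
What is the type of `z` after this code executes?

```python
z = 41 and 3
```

'and' returns the last value when all truthy (3, which is int)

int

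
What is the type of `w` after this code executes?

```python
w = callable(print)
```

callable() returns bool

bool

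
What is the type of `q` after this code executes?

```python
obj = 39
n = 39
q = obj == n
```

Equality comparison returns bool

bool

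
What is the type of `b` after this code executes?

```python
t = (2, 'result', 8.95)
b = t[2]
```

Index 2 of tuple is 8.95 which is float

float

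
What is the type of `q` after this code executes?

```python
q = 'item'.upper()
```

str.upper() returns str

str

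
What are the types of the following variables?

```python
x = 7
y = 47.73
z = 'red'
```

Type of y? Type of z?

y is float; z is str

float, str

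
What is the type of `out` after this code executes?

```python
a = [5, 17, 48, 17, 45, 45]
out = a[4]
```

Indexing a list of ints returns int (a[4] = 45)

int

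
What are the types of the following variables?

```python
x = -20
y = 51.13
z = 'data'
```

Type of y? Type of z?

y is float; z is str

float, str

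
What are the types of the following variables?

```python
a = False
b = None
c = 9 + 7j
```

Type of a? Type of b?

a is bool; b is NoneType

bool, NoneType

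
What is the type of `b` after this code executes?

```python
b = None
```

None has type NoneType

NoneType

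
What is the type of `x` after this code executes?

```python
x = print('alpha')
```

print() returns None

NoneType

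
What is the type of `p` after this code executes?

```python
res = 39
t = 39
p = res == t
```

Equality comparison returns bool

bool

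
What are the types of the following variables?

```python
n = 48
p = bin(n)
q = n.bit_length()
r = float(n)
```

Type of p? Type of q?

bin() returns str; int.bit_length() returns int

str, int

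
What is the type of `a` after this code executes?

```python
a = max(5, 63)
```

max() of ints returns int

int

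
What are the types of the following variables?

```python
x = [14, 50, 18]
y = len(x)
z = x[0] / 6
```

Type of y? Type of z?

len() returns int; int / int returns float

int, float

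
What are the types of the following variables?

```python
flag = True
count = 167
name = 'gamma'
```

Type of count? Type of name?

count is int; name is str

int, str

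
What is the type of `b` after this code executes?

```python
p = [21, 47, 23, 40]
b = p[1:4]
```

Slicing a list always returns a list

list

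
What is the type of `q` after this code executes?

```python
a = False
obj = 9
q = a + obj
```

bool + int returns int (False is 0, so 0 + 9 = 9)

int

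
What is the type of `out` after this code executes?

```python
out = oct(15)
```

oct() returns str representation

str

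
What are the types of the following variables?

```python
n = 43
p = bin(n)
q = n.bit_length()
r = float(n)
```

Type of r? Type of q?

float() returns float; int.bit_length() returns int

float, int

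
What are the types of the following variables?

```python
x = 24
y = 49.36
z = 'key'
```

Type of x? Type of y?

x is int; y is float

int, float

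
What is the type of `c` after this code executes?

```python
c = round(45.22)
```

round() with no ndigits arg returns int

int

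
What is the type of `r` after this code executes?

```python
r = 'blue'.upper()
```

str.upper() returns str

str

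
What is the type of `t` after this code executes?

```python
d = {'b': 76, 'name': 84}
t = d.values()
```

.values() returns a dict_values view object

dict_values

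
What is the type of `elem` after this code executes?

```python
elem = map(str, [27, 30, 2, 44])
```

map() returns a map iterator object

map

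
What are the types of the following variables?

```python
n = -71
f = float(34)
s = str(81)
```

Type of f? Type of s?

f is float; s is str

float, str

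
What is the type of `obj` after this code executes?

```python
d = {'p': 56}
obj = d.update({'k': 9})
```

dict.update() returns None

NoneType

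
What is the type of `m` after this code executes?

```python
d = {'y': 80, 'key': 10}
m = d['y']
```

Accessing dict[str, int] with key 'y' returns int value 80

int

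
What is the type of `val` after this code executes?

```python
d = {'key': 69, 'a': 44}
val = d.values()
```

.values() returns a dict_values view object

dict_values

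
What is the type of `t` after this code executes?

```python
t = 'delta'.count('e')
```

str.count() returns int

int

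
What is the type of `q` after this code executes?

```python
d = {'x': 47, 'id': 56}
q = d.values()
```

.values() returns a dict_values view object

dict_values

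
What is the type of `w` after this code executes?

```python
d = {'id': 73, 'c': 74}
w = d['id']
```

Accessing dict[str, int] with key 'id' returns int value 73

int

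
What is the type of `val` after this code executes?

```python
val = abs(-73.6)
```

abs() of float returns float

float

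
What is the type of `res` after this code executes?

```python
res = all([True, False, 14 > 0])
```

all() returns bool

bool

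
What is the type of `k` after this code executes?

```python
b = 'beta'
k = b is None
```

'is' comparison returns bool

bool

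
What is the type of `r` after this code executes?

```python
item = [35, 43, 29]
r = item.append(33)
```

list.append() returns None (mutates in place)

NoneType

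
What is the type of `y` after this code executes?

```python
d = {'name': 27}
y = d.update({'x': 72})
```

dict.update() returns None

NoneType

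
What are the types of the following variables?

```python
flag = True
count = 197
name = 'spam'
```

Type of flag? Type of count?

flag is bool; count is int

bool, int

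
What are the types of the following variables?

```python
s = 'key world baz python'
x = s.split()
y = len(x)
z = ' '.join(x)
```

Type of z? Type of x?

str.join() returns str; str.split() returns list

str, list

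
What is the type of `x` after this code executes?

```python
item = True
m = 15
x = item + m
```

bool + int returns int (True is 1, so 1 + 15 = 16)

int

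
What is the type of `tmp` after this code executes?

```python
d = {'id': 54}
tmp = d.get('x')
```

dict.get() returns None when key 'x' is not found and no default given

NoneType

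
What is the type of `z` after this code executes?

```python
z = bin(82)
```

bin() returns str representation

str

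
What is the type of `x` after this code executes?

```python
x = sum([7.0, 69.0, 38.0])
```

sum() of floats returns float

float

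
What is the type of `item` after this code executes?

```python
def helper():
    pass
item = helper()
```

A function with no return statement returns None

NoneType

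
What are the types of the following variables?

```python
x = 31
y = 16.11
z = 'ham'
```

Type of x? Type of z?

x is int; z is str

int, str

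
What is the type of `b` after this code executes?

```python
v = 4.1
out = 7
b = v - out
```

float - int returns float (4.1 - 7 = -2.9)

float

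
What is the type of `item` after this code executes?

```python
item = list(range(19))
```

list(range(...)) returns list

list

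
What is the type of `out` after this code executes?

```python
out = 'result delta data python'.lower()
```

str.lower() returns str

str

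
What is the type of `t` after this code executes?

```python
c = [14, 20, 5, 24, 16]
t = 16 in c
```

'in' operator returns bool

bool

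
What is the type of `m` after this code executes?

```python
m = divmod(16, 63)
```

divmod() returns a tuple (quotient, remainder)

tuple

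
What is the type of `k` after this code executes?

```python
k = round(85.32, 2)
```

round() with ndigits arg returns float

float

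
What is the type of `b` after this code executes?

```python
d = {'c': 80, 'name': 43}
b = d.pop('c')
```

dict.pop() returns the value (int)

int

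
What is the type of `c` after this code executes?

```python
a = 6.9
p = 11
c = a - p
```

float - int returns float (6.9 - 11 = -4.1)

float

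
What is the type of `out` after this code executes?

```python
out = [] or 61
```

'or' returns first truthy value (61, which is int)

int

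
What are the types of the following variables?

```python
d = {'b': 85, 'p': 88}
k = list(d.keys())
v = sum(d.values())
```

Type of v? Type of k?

sum of int values returns int; list(...) returns list

int, list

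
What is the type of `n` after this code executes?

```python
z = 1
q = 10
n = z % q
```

int % int returns int (1 % 10 = 1)

int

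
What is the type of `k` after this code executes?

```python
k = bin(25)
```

bin() returns str representation

str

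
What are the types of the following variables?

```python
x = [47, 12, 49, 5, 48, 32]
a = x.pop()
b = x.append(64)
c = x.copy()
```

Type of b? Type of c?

list.append() returns None; list.copy() returns list

NoneType, list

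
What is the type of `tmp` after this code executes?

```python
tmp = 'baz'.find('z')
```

str.find() returns int (index, or -1)

int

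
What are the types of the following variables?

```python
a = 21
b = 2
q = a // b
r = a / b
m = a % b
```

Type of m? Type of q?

int % int returns int; int // int returns int

int, int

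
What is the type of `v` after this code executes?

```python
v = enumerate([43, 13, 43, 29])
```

enumerate() returns an enumerate iterator object

enumerate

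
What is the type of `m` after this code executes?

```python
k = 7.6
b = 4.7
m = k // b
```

float // float returns float (floor division preserves float type)

float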